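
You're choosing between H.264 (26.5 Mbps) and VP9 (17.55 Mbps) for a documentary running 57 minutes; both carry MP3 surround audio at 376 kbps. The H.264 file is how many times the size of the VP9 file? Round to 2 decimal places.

1.50

57 min = 3420 s
Audio: 376 kbps = 0.376 Mbps.
H.264: 26.876 Mbps × 3420 s = 91915.9 Mb = 11.489 GB.
VP9: 17.926 Mbps × 3420 s = 61306.9 Mb = 7.663 GB.
Ratio: 11.489 / 7.663 = 1.499.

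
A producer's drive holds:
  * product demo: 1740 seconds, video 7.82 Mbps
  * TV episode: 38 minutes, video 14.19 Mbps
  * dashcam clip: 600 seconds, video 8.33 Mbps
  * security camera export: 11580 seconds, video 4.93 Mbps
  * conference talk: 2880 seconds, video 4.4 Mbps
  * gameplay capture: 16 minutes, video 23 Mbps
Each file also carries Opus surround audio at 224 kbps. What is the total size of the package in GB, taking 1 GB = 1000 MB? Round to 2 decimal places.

Audio: 224 kbps = 0.224 Mbps.
product demo: 8.044 Mbps × 1740 s = 13996.6 Mb
TV episode: 14.414 Mbps × 2280 s = 32863.9 Mb
dashcam clip: 8.554 Mbps × 600 s = 5132.4 Mb
security camera export: 5.154 Mbps × 11580 s = 59683.3 Mb
conference talk: 4.624 Mbps × 2880 s = 13317.1 Mb
gameplay capture: 23.224 Mbps × 960 s = 22295.0 Mb
Total: 147288.4 Mb = 18411.0 MB.
= 18.41 GB.

18.41 GB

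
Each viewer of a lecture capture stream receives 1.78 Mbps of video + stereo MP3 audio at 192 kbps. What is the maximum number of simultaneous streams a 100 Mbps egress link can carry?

Audio: 192 kbps = 0.192 Mbps.
Per-viewer media rate: 1.972 Mbps.
100 Mbps = 100.0 Mbps; 100.0 / 1.972 = 50.71 → 50 viewers.

50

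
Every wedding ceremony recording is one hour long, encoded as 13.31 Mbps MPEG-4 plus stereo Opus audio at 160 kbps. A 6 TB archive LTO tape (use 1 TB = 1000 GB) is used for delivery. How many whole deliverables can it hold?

989

1 h = 3600 s
Audio: 160 kbps = 0.160 Mbps.
Total bitrate: 13.470 Mbps.
Per item: 13.470 Mbps × 3600 s = 48,492 Mb = 6,062 MB.
Capacity: 6 TB = 48,000,000 Mb; 989.85 items → 989 complete.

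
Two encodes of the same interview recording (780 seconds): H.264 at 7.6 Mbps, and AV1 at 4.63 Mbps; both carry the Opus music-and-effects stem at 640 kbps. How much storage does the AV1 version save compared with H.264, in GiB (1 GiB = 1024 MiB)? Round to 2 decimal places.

Audio: 640 kbps = 0.640 Mbps.
H.264: 8.240 Mbps × 780 s = 6427.2 Mb = 0.748 GiB.
AV1: 5.270 Mbps × 780 s = 4110.6 Mb = 0.479 GiB.
Saving: 0.748 − 0.479 = 0.270 GiB.

0.27 GiB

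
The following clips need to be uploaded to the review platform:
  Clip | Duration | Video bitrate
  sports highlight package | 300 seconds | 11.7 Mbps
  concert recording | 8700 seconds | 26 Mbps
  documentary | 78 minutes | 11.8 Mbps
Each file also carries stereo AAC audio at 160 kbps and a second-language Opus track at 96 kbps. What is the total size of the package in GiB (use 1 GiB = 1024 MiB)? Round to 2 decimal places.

Audio total: 160 + 96 = 256 kbps = 0.256 Mbps.
sports highlight package: 11.956 Mbps × 300 s = 3586.8 Mb
concert recording: 26.256 Mbps × 8700 s = 228427.2 Mb
documentary: 12.056 Mbps × 4680 s = 56422.1 Mb
Total: 288436.1 Mb = 36054.5 MB.
= 33.58 GiB.

33.58 GiB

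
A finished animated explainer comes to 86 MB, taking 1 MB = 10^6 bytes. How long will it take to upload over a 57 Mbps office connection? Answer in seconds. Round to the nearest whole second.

File: 86 MB = 688.0 Mb.
At 57 Mbps: 688.0 / 57 = 12.1 s ≈ 12.1 seconds.

12 seconds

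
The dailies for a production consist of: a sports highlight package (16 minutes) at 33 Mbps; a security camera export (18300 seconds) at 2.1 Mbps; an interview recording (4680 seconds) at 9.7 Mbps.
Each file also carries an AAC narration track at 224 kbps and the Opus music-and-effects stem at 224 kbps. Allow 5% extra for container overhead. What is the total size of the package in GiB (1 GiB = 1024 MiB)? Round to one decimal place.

Audio total: 224 + 224 = 448 kbps = 0.448 Mbps.
sports highlight package: 33.448 Mbps × 960 s × 1.05 = 33715.6 Mb
security camera export: 2.548 Mbps × 18300 s × 1.05 = 48959.8 Mb
interview recording: 10.148 Mbps × 4680 s × 1.05 = 49867.3 Mb
Total: 132542.7 Mb = 16567.8 MB.
= 15.43 GiB.

15.4 GiB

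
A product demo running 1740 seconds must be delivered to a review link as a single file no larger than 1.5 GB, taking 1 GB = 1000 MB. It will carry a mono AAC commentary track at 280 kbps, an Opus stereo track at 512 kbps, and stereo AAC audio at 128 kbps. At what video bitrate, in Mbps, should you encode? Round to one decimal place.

Budget: 1.5 GB = 12000.0 Mb.
Total bitrate budget: 12000.0 Mb / 1740 s = 6.897 Mbps.
Audio total: 280 + 512 + 128 = 920 kbps = 0.920 Mbps.
Video: 6.897 − 0.920 = 5.977 Mbps.

6.0 Mbps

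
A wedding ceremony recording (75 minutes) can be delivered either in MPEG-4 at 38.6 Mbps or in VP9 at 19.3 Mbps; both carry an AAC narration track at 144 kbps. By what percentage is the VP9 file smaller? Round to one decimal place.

75 min = 4500 s
Audio: 144 kbps = 0.144 Mbps.
MPEG-4: 38.744 Mbps × 4500 s = 174348.0 Mb = 20.297 GiB.
VP9: 19.444 Mbps × 4500 s = 87498.0 Mb = 10.186 GiB.
Reduction: (1 − 10.186/20.297) × 100 = 49.81%.

49.8%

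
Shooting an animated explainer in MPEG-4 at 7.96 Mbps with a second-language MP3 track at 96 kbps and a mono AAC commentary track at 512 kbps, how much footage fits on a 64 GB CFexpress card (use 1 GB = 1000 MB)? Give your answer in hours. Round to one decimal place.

Audio total: 96 + 512 = 608 kbps = 0.608 Mbps.
Total bitrate: 7.96 + 0.608 = 8.568 Mbps.
Capacity: 64 GB = 512,000 Mb.
Recording time: 512,000 / 8.568 = 59,757 s ≈ 16.6 hours.

16.6 hours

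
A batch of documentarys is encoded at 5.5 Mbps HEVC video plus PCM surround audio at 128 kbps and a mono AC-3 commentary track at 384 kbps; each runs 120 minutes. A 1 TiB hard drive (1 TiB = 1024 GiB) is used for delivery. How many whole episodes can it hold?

203

120 min = 7200 s
Audio total: 128 + 384 = 512 kbps = 0.512 Mbps.
Total bitrate: 6.012 Mbps.
Per item: 6.012 Mbps × 7200 s = 43,286 Mb = 5,411 MB.
Capacity: 1 TiB = 8,796,093 Mb; 203.21 items → 203 complete.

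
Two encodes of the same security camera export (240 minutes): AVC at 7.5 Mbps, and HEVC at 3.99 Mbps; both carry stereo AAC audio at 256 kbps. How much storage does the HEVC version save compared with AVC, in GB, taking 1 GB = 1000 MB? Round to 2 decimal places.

6.32 GB

240 min = 14400 s
Audio: 256 kbps = 0.256 Mbps.
AVC: 7.756 Mbps × 14400 s = 111686.4 Mb = 13.961 GB.
HEVC: 4.246 Mbps × 14400 s = 61142.4 Mb = 7.643 GB.
Saving: 13.961 − 7.643 = 6.318 GB.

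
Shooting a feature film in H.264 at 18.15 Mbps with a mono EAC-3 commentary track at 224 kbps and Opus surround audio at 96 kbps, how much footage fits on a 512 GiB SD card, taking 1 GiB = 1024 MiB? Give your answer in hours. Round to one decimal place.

66.1 hours

Audio total: 224 + 96 = 320 kbps = 0.320 Mbps.
Total bitrate: 18.15 + 0.320 = 18.470 Mbps.
Capacity: 512 GiB = 4,398,047 Mb.
Recording time: 4,398,047 / 18.470 = 238,118 s ≈ 66.1 hours.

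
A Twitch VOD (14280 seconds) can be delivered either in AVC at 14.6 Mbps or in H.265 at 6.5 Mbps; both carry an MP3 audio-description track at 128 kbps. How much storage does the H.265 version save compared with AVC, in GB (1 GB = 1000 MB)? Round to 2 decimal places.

Audio: 128 kbps = 0.128 Mbps.
AVC: 14.728 Mbps × 14280 s = 210315.8 Mb = 26.289 GB.
H.265: 6.628 Mbps × 14280 s = 94647.8 Mb = 11.831 GB.
Saving: 26.289 − 11.831 = 14.459 GB.

14.46 GB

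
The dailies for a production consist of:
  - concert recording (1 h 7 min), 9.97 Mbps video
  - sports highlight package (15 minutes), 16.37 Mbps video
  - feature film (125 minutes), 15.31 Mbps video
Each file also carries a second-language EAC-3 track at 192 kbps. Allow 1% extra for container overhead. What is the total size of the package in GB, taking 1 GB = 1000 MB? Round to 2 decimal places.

21.72 GB

Audio: 192 kbps = 0.192 Mbps.
concert recording: 10.162 Mbps × 4020 s × 1.01 = 41259.8 Mb
sports highlight package: 16.562 Mbps × 900 s × 1.01 = 15054.9 Mb
feature film: 15.502 Mbps × 7500 s × 1.01 = 117427.6 Mb
Total: 173742.3 Mb = 21717.8 MB.
= 21.72 GB.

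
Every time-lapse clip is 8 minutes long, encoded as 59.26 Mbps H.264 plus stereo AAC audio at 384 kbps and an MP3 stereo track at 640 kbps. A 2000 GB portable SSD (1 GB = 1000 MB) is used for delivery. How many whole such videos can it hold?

552

8 min = 480 s
Audio total: 384 + 640 = 1024 kbps = 1.024 Mbps.
Total bitrate: 60.284 Mbps.
Per item: 60.284 Mbps × 480 s = 28,936 Mb = 3,617 MB.
Capacity: 2000 GB = 16,000,000 Mb; 552.94 items → 552 complete.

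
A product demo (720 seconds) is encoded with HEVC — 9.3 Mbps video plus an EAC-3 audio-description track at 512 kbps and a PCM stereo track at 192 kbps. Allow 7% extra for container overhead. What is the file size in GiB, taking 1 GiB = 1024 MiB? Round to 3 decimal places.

0.897 GiB

Audio total: 512 + 192 = 704 kbps = 0.704 Mbps.
Total bitrate: 9.3 + 0.704 = 10.004 Mbps.
Stream data: 10.004 Mbps × 720 s = 7202.9 Mb.
With 7% container overhead: ×1.07.
7,707 Mb = 963,385,200 bytes ÷ 1,073,741,824 = 0.8972 GiB.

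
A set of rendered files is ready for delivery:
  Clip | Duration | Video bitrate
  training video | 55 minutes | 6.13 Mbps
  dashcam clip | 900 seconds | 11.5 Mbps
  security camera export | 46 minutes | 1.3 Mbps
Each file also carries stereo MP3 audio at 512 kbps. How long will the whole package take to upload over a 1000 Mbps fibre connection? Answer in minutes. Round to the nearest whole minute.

Audio: 512 kbps = 0.512 Mbps.
training video: 6.642 Mbps × 3300 s = 21918.6 Mb
dashcam clip: 12.012 Mbps × 900 s = 10810.8 Mb
security camera export: 1.812 Mbps × 2760 s = 5001.1 Mb
Total: 37730.5 Mb = 4716.3 MB.
At 1000 Mbps: 37730.5 / 1000 = 38 s ≈ 0.629 minutes.

1 minutes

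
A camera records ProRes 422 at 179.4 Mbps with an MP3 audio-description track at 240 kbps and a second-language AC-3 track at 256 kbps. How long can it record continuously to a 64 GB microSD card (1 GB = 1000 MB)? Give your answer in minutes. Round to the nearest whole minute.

Audio total: 240 + 256 = 496 kbps = 0.496 Mbps.
Total bitrate: 179.4 + 0.496 = 179.896 Mbps.
Capacity: 64 GB = 512,000 Mb.
Recording time: 512,000 / 179.896 = 2,846 s ≈ 47.4 minutes.

47 minutes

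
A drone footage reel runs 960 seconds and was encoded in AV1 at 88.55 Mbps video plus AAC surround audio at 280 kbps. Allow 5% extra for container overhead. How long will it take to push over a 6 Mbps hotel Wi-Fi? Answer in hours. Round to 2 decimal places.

Audio: 280 kbps = 0.280 Mbps.
Total bitrate: 88.830 Mbps.
File: 88.830 Mbps × 960 s = 85276.8 Mb.
With 5% container overhead: ×1.05. → 89540.6 Mb.
At 6 Mbps: 89540.6 / 6 = 14923.4 s ≈ 4.15 hours.

4.15 hours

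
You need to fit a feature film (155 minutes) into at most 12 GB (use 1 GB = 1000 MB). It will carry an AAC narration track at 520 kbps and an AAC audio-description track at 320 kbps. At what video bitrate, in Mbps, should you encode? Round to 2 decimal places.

Budget: 12 GB = 96000.0 Mb.
155 min = 9300 s
Total bitrate budget: 96000.0 Mb / 9300 s = 10.323 Mbps.
Audio total: 520 + 320 = 840 kbps = 0.840 Mbps.
Video: 10.323 − 0.840 = 9.483 Mbps.

9.48 Mbps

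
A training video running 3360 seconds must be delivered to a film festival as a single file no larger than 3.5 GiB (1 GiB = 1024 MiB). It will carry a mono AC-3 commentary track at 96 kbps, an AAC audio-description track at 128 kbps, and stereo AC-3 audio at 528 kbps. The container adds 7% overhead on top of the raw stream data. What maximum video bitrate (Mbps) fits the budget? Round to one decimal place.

7.6 Mbps

Budget: 3.5 GiB = 30064.8 Mb.
Stream payload after overhead: 30064.8 / 1.07 = 28097.9 Mb.
Total bitrate budget: 28097.9 Mb / 3360 s = 8.362 Mbps.
Audio total: 96 + 128 + 528 = 752 kbps = 0.752 Mbps.
Video: 8.362 − 0.752 = 7.610 Mbps.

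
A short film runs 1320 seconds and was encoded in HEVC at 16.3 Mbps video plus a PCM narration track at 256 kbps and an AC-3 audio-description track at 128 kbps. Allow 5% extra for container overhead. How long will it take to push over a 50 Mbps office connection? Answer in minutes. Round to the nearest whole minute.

Audio total: 256 + 128 = 384 kbps = 0.384 Mbps.
Total bitrate: 16.684 Mbps.
File: 16.684 Mbps × 1320 s = 22022.9 Mb.
With 5% container overhead: ×1.05. → 23124.0 Mb.
At 50 Mbps: 23124.0 / 50 = 462.5 s ≈ 7.71 minutes.

8 minutes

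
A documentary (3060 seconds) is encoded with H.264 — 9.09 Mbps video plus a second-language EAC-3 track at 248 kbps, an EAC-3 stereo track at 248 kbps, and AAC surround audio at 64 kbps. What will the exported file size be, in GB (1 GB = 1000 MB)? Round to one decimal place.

3.7 GB

Audio total: 248 + 248 + 64 = 560 kbps = 0.560 Mbps.
Total bitrate: 9.09 + 0.560 = 9.650 Mbps.
Stream data: 9.650 Mbps × 3060 s = 29529.0 Mb.
29,529 Mb ÷ 8 = 3,691 MB → 3.691 GB.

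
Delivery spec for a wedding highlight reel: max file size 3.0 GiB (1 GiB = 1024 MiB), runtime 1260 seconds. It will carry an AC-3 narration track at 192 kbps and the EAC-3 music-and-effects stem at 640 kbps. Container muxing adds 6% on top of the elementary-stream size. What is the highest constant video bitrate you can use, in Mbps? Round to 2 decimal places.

18.46 Mbps

Budget: 3.0 GiB = 25769.8 Mb.
Stream payload after overhead: 25769.8 / 1.06 = 24311.1 Mb.
Total bitrate budget: 24311.1 Mb / 1260 s = 19.295 Mbps.
Audio total: 192 + 640 = 832 kbps = 0.832 Mbps.
Video: 19.295 − 0.832 = 18.463 Mbps.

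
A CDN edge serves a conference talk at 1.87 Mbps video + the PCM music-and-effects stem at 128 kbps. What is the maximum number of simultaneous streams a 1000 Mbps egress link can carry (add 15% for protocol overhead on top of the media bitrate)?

435

Audio: 128 kbps = 0.128 Mbps.
Per-viewer media rate: 1.998 Mbps.
On the wire with 15% overhead: 2.298 Mbps.
1000 Mbps = 1,000 Mbps; 1,000 / 2.298 = 435.22 → 435 viewers.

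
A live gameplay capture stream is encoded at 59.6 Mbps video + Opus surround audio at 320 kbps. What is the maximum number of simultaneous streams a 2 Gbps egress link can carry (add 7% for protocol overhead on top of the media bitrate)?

Audio: 320 kbps = 0.320 Mbps.
Per-viewer media rate: 59.920 Mbps.
On the wire with 7% overhead: 64.114 Mbps.
2 Gbps = 2,000 Mbps; 2,000 / 64.114 = 31.19 → 31 viewers.

31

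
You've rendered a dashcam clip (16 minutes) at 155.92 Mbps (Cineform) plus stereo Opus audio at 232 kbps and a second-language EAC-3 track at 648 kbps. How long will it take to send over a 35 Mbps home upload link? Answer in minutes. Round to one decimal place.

16 min = 960 s
Audio total: 232 + 648 = 880 kbps = 0.880 Mbps.
Total bitrate: 156.800 Mbps.
File: 156.800 Mbps × 960 s = 150528.0 Mb.
At 35 Mbps: 150528.0 / 35 = 4300.8 s ≈ 71.7 minutes.

71.7 minutes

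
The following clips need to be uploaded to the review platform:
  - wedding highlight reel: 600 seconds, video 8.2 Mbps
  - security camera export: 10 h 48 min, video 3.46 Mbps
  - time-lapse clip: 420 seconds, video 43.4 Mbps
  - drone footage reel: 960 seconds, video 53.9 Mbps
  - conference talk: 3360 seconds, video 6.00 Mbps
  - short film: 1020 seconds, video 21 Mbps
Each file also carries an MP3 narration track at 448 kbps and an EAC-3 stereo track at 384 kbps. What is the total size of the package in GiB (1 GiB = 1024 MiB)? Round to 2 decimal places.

33.60 GiB

Audio total: 448 + 384 = 832 kbps = 0.832 Mbps.
wedding highlight reel: 9.032 Mbps × 600 s = 5419.2 Mb
security camera export: 4.292 Mbps × 38880 s = 166873.0 Mb
time-lapse clip: 44.232 Mbps × 420 s = 18577.4 Mb
drone footage reel: 54.732 Mbps × 960 s = 52542.7 Mb
conference talk: 6.832 Mbps × 3360 s = 22955.5 Mb
short film: 21.832 Mbps × 1020 s = 22268.6 Mb
Total: 288636.5 Mb = 36079.6 MB.
= 33.60 GiB.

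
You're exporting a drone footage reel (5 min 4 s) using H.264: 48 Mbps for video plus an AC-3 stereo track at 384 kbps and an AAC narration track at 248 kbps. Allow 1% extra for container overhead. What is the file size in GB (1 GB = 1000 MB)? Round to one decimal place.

1.9 GB

5 min 4 s = 304 s
Audio total: 384 + 248 = 632 kbps = 0.632 Mbps.
Total bitrate: 48 + 0.632 = 48.632 Mbps.
Stream data: 48.632 Mbps × 304 s = 14784.1 Mb.
With 1% container overhead: ×1.01.
14,932 Mb ÷ 8 = 1,866 MB → 1.866 GB.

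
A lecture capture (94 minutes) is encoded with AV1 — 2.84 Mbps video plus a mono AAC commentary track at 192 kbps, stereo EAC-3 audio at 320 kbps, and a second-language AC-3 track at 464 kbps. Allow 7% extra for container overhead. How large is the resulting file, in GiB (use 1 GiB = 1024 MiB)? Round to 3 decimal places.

94 min = 5640 s
Audio total: 192 + 320 + 464 = 976 kbps = 0.976 Mbps.
Total bitrate: 2.84 + 0.976 = 3.816 Mbps.
Stream data: 3.816 Mbps × 5640 s = 21522.2 Mb.
With 7% container overhead: ×1.07.
23,029 Mb = 2,878,599,600 bytes ÷ 1,073,741,824 = 2.681 GiB.

2.681 GiB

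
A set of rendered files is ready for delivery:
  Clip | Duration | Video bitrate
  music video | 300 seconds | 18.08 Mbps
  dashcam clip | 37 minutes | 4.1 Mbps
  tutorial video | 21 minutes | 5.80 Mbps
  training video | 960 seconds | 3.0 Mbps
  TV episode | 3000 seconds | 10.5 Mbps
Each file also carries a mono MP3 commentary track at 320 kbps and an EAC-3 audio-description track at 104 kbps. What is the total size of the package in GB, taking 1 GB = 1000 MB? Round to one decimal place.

7.4 GB

Audio total: 320 + 104 = 424 kbps = 0.424 Mbps.
music video: 18.504 Mbps × 300 s = 5551.2 Mb
dashcam clip: 4.524 Mbps × 2220 s = 10043.3 Mb
tutorial video: 6.224 Mbps × 1260 s = 7842.2 Mb
training video: 3.424 Mbps × 960 s = 3287.0 Mb
TV episode: 10.924 Mbps × 3000 s = 32772.0 Mb
Total: 59495.8 Mb = 7437.0 MB.
= 7.437 GB.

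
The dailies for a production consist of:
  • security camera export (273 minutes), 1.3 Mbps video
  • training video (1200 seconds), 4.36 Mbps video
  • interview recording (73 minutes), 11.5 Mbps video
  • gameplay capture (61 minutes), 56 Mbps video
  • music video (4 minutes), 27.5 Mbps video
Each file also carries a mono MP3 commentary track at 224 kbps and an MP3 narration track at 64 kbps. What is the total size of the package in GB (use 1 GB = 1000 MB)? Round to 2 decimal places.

Audio total: 224 + 64 = 288 kbps = 0.288 Mbps.
security camera export: 1.588 Mbps × 16380 s = 26011.4 Mb
training video: 4.648 Mbps × 1200 s = 5577.6 Mb
interview recording: 11.788 Mbps × 4380 s = 51631.4 Mb
gameplay capture: 56.288 Mbps × 3660 s = 206014.1 Mb
music video: 27.788 Mbps × 240 s = 6669.1 Mb
Total: 295903.7 Mb = 36988.0 MB.
= 36.99 GB.

36.99 GB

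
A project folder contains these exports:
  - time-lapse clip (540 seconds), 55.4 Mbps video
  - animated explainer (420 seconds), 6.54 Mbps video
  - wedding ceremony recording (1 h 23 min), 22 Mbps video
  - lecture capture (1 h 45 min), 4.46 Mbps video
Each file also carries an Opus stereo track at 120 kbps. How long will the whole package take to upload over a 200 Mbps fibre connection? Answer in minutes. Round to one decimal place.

14.3 minutes

Audio: 120 kbps = 0.120 Mbps.
time-lapse clip: 55.520 Mbps × 540 s = 29980.8 Mb
animated explainer: 6.660 Mbps × 420 s = 2797.2 Mb
wedding ceremony recording: 22.120 Mbps × 4980 s = 110157.6 Mb
lecture capture: 4.580 Mbps × 6300 s = 28854.0 Mb
Total: 171789.6 Mb = 21473.7 MB.
At 200 Mbps: 171789.6 / 200 = 859 s ≈ 14.3 minutes.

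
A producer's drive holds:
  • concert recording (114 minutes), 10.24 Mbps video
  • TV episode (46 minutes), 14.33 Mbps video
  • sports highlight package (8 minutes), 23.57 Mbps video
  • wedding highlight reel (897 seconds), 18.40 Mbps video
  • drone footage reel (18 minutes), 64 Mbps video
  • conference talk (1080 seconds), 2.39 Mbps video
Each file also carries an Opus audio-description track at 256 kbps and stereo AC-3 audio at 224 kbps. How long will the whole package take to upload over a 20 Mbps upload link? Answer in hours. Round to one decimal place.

Audio total: 256 + 224 = 480 kbps = 0.480 Mbps.
concert recording: 10.720 Mbps × 6840 s = 73324.8 Mb
TV episode: 14.810 Mbps × 2760 s = 40875.6 Mb
sports highlight package: 24.050 Mbps × 480 s = 11544.0 Mb
wedding highlight reel: 18.880 Mbps × 897 s = 16935.4 Mb
drone footage reel: 64.480 Mbps × 1080 s = 69638.4 Mb
conference talk: 2.870 Mbps × 1080 s = 3099.6 Mb
Total: 215417.8 Mb = 26927.2 MB.
At 20 Mbps: 215417.8 / 20 = 10771 s ≈ 2.99 hours.

3.0 hours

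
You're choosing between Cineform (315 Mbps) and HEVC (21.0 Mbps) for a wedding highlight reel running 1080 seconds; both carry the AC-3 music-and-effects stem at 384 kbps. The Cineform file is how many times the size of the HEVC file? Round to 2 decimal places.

14.75

Audio: 384 kbps = 0.384 Mbps.
Cineform: 315.384 Mbps × 1080 s = 340614.7 Mb = 42.577 GB.
HEVC: 21.384 Mbps × 1080 s = 23094.7 Mb = 2.887 GB.
Ratio: 42.577 / 2.887 = 14.749.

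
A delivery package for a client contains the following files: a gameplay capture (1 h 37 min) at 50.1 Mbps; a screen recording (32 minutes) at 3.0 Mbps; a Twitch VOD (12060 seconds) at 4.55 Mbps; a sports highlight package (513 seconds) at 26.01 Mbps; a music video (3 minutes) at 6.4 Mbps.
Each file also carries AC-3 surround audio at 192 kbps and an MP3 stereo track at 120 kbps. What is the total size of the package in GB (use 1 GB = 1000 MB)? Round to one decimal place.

Audio total: 192 + 120 = 312 kbps = 0.312 Mbps.
gameplay capture: 50.412 Mbps × 5820 s = 293397.8 Mb
screen recording: 3.312 Mbps × 1920 s = 6359.0 Mb
Twitch VOD: 4.862 Mbps × 12060 s = 58635.7 Mb
sports highlight package: 26.322 Mbps × 513 s = 13503.2 Mb
music video: 6.712 Mbps × 180 s = 1208.2 Mb
Total: 373103.9 Mb = 46638.0 MB.
= 46.64 GB.

46.6 GB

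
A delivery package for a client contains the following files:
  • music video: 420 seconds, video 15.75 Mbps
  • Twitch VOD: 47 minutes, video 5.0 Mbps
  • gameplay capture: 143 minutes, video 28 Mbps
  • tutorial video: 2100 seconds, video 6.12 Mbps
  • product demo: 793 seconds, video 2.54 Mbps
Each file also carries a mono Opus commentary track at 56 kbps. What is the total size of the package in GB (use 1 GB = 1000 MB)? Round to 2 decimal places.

34.58 GB

Audio: 56 kbps = 0.056 Mbps.
music video: 15.806 Mbps × 420 s = 6638.5 Mb
Twitch VOD: 5.056 Mbps × 2820 s = 14257.9 Mb
gameplay capture: 28.056 Mbps × 8580 s = 240720.5 Mb
tutorial video: 6.176 Mbps × 2100 s = 12969.6 Mb
product demo: 2.596 Mbps × 793 s = 2058.6 Mb
Total: 276645.1 Mb = 34580.6 MB.
= 34.58 GB.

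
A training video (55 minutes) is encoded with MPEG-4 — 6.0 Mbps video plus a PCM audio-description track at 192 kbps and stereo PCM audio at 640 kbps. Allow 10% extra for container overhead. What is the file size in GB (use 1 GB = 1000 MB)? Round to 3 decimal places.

3.100 GB

55 min = 3300 s
Audio total: 192 + 640 = 832 kbps = 0.832 Mbps.
Total bitrate: 6.0 + 0.832 = 6.832 Mbps.
Stream data: 6.832 Mbps × 3300 s = 22545.6 Mb.
With 10% container overhead: ×1.10.
24,800 Mb ÷ 8 = 3,100 MB → 3.100 GB.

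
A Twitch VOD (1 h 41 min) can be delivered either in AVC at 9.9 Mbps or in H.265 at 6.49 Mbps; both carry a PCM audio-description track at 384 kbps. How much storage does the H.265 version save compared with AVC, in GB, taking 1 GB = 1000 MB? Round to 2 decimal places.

1 h 41 min = 101 min = 6060 s
Audio: 384 kbps = 0.384 Mbps.
AVC: 10.284 Mbps × 6060 s = 62321.0 Mb = 7.790 GB.
H.265: 6.874 Mbps × 6060 s = 41656.4 Mb = 5.207 GB.
Saving: 7.790 − 5.207 = 2.583 GB.

2.58 GB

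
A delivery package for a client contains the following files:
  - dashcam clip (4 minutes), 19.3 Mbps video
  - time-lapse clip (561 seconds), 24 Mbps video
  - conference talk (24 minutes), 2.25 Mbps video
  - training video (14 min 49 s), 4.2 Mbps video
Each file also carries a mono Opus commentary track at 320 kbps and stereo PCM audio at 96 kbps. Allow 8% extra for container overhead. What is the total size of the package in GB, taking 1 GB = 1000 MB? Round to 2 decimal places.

3.56 GB

Audio total: 320 + 96 = 416 kbps = 0.416 Mbps.
dashcam clip: 19.716 Mbps × 240 s × 1.08 = 5110.4 Mb
time-lapse clip: 24.416 Mbps × 561 s × 1.08 = 14793.2 Mb
conference talk: 2.666 Mbps × 1440 s × 1.08 = 4146.2 Mb
training video: 4.616 Mbps × 889 s × 1.08 = 4431.9 Mb
Total: 28481.6 Mb = 3560.2 MB.
= 3.560 GB.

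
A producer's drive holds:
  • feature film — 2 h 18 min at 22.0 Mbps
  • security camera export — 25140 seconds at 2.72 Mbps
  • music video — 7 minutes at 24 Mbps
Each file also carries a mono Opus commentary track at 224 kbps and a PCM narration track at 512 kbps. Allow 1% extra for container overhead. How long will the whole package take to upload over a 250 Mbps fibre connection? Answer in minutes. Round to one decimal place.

Audio total: 224 + 512 = 736 kbps = 0.736 Mbps.
feature film: 22.736 Mbps × 8280 s × 1.01 = 190136.6 Mb
security camera export: 3.456 Mbps × 25140 s × 1.01 = 87752.7 Mb
music video: 24.736 Mbps × 420 s × 1.01 = 10493.0 Mb
Total: 288382.3 Mb = 36047.8 MB.
At 250 Mbps: 288382.3 / 250 = 1154 s ≈ 19.2 minutes.

19.2 minutes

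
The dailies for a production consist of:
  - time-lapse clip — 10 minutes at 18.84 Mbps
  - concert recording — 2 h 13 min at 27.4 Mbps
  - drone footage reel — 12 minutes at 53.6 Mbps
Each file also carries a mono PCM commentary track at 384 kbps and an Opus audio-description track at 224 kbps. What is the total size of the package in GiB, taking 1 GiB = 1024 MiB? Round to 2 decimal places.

31.92 GiB

Audio total: 384 + 224 = 608 kbps = 0.608 Mbps.
time-lapse clip: 19.448 Mbps × 600 s = 11668.8 Mb
concert recording: 28.008 Mbps × 7980 s = 223503.8 Mb
drone footage reel: 54.208 Mbps × 720 s = 39029.8 Mb
Total: 274202.4 Mb = 34275.3 MB.
= 31.92 GiB.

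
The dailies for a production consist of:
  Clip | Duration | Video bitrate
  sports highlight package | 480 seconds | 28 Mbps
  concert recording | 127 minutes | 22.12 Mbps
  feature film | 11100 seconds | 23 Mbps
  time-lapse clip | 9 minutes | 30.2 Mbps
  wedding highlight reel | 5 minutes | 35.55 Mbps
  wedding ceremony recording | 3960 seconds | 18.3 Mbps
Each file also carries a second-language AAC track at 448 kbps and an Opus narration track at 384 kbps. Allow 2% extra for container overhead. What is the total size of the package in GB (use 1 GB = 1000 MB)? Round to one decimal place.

Audio total: 448 + 384 = 832 kbps = 0.832 Mbps.
sports highlight package: 28.832 Mbps × 480 s × 1.02 = 14116.1 Mb
concert recording: 22.952 Mbps × 7620 s × 1.02 = 178392.1 Mb
feature film: 23.832 Mbps × 11100 s × 1.02 = 269825.9 Mb
time-lapse clip: 31.032 Mbps × 540 s × 1.02 = 17092.4 Mb
wedding highlight reel: 36.382 Mbps × 300 s × 1.02 = 11132.9 Mb
wedding ceremony recording: 19.132 Mbps × 3960 s × 1.02 = 77278.0 Mb
Total: 567837.5 Mb = 70979.7 MB.
= 70.98 GB.

71.0 GB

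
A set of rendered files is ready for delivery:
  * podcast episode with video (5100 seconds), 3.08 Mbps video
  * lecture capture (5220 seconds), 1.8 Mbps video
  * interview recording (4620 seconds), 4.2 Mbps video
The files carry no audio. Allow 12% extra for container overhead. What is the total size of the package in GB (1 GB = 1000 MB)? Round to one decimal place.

podcast episode with video: 3.080 Mbps × 5100 s × 1.12 = 17593.0 Mb
lecture capture: 1.800 Mbps × 5220 s × 1.12 = 10523.5 Mb
interview recording: 4.200 Mbps × 4620 s × 1.12 = 21732.5 Mb
Total: 49849.0 Mb = 6231.1 MB.
= 6.231 GB.

6.2 GB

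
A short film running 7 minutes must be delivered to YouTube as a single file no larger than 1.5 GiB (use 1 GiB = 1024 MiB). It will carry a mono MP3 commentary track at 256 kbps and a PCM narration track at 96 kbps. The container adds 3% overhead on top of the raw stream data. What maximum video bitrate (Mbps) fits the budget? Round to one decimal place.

29.4 Mbps

Budget: 1.5 GiB = 12884.9 Mb.
Stream payload after overhead: 12884.9 / 1.03 = 12509.6 Mb.
7 min = 420 s
Total bitrate budget: 12509.6 Mb / 420 s = 29.785 Mbps.
Audio total: 256 + 96 = 352 kbps = 0.352 Mbps.
Video: 29.785 − 0.352 = 29.433 Mbps.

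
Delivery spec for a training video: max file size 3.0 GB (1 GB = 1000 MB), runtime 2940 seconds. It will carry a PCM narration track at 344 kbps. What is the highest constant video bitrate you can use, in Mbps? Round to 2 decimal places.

Budget: 3.0 GB = 24000.0 Mb.
Total bitrate budget: 24000.0 Mb / 2940 s = 8.163 Mbps.
Audio: 344 kbps = 0.344 Mbps.
Video: 8.163 − 0.344 = 7.819 Mbps.

7.82 Mbps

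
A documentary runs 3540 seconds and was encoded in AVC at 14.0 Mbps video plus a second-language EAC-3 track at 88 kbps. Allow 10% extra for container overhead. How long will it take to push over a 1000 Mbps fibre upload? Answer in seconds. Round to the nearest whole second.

Audio: 88 kbps = 0.088 Mbps.
Total bitrate: 14.088 Mbps.
File: 14.088 Mbps × 3540 s = 49871.5 Mb.
With 10% container overhead: ×1.10. → 54858.7 Mb.
At 1000 Mbps: 54858.7 / 1000 = 54.9 s ≈ 54.9 seconds.

55 seconds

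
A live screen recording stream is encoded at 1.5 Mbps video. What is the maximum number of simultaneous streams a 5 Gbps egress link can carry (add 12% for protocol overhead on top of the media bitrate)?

On the wire with 12% overhead: 1.680 Mbps.
5 Gbps = 5,000 Mbps; 5,000 / 1.680 = 2976.19 → 2976 viewers.

2976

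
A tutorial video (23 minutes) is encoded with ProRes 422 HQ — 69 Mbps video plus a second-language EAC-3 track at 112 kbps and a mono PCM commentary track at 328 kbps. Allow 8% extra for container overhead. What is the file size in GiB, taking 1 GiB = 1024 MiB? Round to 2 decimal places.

23 min = 1380 s
Audio total: 112 + 328 = 440 kbps = 0.440 Mbps.
Total bitrate: 69 + 0.440 = 69.440 Mbps.
Stream data: 69.440 Mbps × 1380 s = 95827.2 Mb.
With 8% container overhead: ×1.08.
103,493 Mb = 12,936,672,000 bytes ÷ 1,073,741,824 = 12.05 GiB.

12.05 GiB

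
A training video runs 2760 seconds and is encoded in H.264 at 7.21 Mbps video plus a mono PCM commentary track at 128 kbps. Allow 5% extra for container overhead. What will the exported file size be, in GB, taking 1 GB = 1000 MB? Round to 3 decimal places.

Audio: 128 kbps = 0.128 Mbps.
Total bitrate: 7.21 + 0.128 = 7.338 Mbps.
Stream data: 7.338 Mbps × 2760 s = 20252.9 Mb.
With 5% container overhead: ×1.05.
21,266 Mb ÷ 8 = 2,658 MB → 2.658 GB.

2.658 GB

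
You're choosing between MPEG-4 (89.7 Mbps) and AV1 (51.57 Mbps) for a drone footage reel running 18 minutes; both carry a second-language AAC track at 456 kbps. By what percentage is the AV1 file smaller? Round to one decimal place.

18 min = 1080 s
Audio: 456 kbps = 0.456 Mbps.
MPEG-4: 90.156 Mbps × 1080 s = 97368.5 Mb = 11.335 GiB.
AV1: 52.026 Mbps × 1080 s = 56188.1 Mb = 6.541 GiB.
Reduction: (1 − 6.541/11.335) × 100 = 42.29%.

42.3%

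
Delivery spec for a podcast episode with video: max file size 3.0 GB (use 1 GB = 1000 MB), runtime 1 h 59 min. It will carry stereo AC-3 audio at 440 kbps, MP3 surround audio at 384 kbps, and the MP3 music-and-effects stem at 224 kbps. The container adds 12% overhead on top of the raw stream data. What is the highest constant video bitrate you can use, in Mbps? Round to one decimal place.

Budget: 3.0 GB = 24000.0 Mb.
Stream payload after overhead: 24000.0 / 1.12 = 21428.6 Mb.
1 h 59 min = 119 min = 7140 s
Total bitrate budget: 21428.6 Mb / 7140 s = 3.001 Mbps.
Audio total: 440 + 384 + 224 = 1048 kbps = 1.048 Mbps.
Video: 3.001 − 1.048 = 1.953 Mbps.

2.0 Mbps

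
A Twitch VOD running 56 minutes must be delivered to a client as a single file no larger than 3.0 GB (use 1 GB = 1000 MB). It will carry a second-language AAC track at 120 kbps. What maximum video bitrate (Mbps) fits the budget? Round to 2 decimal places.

Budget: 3.0 GB = 24000.0 Mb.
56 min = 3360 s
Total bitrate budget: 24000.0 Mb / 3360 s = 7.143 Mbps.
Audio: 120 kbps = 0.120 Mbps.
Video: 7.143 − 0.120 = 7.023 Mbps.

7.02 Mbps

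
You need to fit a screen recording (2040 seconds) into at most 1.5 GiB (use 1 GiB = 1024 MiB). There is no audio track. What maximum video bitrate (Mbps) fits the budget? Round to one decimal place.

6.3 Mbps

Budget: 1.5 GiB = 12884.9 Mb.
Total bitrate budget: 12884.9 Mb / 2040 s = 6.316 Mbps.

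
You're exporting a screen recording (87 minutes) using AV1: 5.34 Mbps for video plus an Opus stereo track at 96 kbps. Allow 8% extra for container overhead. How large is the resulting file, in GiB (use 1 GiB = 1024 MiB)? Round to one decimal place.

3.6 GiB

87 min = 5220 s
Audio: 96 kbps = 0.096 Mbps.
Total bitrate: 5.34 + 0.096 = 5.436 Mbps.
Stream data: 5.436 Mbps × 5220 s = 28375.9 Mb.
With 8% container overhead: ×1.08.
30,646 Mb = 3,830,749,200 bytes ÷ 1,073,741,824 = 3.568 GiB.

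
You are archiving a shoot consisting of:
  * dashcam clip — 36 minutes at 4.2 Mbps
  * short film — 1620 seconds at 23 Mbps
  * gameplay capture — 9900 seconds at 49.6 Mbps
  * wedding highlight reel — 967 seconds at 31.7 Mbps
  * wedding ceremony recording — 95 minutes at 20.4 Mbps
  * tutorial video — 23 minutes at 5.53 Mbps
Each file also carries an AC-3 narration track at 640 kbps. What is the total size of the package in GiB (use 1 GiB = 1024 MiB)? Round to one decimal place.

82.2 GiB

Audio: 640 kbps = 0.640 Mbps.
dashcam clip: 4.840 Mbps × 2160 s = 10454.4 Mb
short film: 23.640 Mbps × 1620 s = 38296.8 Mb
gameplay capture: 50.240 Mbps × 9900 s = 497376.0 Mb
wedding highlight reel: 32.340 Mbps × 967 s = 31272.8 Mb
wedding ceremony recording: 21.040 Mbps × 5700 s = 119928.0 Mb
tutorial video: 6.170 Mbps × 1380 s = 8514.6 Mb
Total: 705842.6 Mb = 88230.3 MB.
= 82.17 GiB.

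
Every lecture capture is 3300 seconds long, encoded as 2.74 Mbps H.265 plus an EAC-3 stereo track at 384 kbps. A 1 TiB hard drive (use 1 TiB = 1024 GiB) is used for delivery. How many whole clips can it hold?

Audio: 384 kbps = 0.384 Mbps.
Total bitrate: 3.124 Mbps.
Per item: 3.124 Mbps × 3300 s = 10,309 Mb = 1,289 MB.
Capacity: 1 TiB = 8,796,093 Mb; 853.23 items → 853 complete.

853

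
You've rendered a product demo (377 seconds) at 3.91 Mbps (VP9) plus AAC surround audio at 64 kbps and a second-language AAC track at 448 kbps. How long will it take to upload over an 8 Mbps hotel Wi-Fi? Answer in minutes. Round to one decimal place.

3.5 minutes

Audio total: 64 + 448 = 512 kbps = 0.512 Mbps.
Total bitrate: 4.422 Mbps.
File: 4.422 Mbps × 377 s = 1667.1 Mb.
At 8 Mbps: 1667.1 / 8 = 208.4 s ≈ 3.47 minutes.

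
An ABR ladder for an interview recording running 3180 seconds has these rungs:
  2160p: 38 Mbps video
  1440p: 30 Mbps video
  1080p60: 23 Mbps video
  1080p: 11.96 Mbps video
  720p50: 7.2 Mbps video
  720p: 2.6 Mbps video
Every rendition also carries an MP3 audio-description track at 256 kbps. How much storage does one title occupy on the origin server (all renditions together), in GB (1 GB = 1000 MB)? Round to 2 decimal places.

Audio: 256 kbps = 0.256 Mbps.
Sum of rendition bitrates: (38+0.256) + (30+0.256) + (23+0.256) + (11.96+0.256) + (7.2+0.256) + (2.6+0.256) = 114.296 Mbps.
× 3180 s = 363,461 Mb = 45,433 MB = 45.43 GB.

45.43 GB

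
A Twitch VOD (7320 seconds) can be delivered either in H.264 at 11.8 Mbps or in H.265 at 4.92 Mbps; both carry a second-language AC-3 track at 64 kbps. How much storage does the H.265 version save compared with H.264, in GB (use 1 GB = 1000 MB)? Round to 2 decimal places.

Audio: 64 kbps = 0.064 Mbps.
H.264: 11.864 Mbps × 7320 s = 86844.5 Mb = 10.856 GB.
H.265: 4.984 Mbps × 7320 s = 36482.9 Mb = 4.560 GB.
Saving: 10.856 − 4.560 = 6.295 GB.

6.30 GB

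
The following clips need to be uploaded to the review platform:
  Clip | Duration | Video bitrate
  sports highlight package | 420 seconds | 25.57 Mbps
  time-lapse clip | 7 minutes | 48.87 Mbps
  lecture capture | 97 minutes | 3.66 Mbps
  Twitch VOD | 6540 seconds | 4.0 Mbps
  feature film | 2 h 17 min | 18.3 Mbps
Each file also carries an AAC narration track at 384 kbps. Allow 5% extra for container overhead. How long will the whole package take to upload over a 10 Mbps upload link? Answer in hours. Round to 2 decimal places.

Audio: 384 kbps = 0.384 Mbps.
sports highlight package: 25.954 Mbps × 420 s × 1.05 = 11445.7 Mb
time-lapse clip: 49.254 Mbps × 420 s × 1.05 = 21721.0 Mb
lecture capture: 4.044 Mbps × 5820 s × 1.05 = 24712.9 Mb
Twitch VOD: 4.384 Mbps × 6540 s × 1.05 = 30104.9 Mb
feature film: 18.684 Mbps × 8220 s × 1.05 = 161261.6 Mb
Total: 249246.1 Mb = 31155.8 MB.
At 10 Mbps: 249246.1 / 10 = 24925 s ≈ 6.92 hours.

6.92 hours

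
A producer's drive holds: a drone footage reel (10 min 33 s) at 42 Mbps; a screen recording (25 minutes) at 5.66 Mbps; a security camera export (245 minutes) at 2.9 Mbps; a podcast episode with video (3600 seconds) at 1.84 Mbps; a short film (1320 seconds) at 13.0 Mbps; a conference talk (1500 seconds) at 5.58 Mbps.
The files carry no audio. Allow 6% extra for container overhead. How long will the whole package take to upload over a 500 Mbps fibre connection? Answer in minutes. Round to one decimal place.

drone footage reel: 42.000 Mbps × 633 s × 1.06 = 28181.2 Mb
screen recording: 5.660 Mbps × 1500 s × 1.06 = 8999.4 Mb
security camera export: 2.900 Mbps × 14700 s × 1.06 = 45187.8 Mb
podcast episode with video: 1.840 Mbps × 3600 s × 1.06 = 7021.4 Mb
short film: 13.000 Mbps × 1320 s × 1.06 = 18189.6 Mb
conference talk: 5.580 Mbps × 1500 s × 1.06 = 8872.2 Mb
Total: 116451.6 Mb = 14556.5 MB.
At 500 Mbps: 116451.6 / 500 = 233 s ≈ 3.88 minutes.

3.9 minutes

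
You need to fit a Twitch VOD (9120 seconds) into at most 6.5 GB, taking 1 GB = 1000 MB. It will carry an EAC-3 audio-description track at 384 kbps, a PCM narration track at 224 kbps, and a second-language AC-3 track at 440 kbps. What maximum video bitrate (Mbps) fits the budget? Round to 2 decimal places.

4.65 Mbps

Budget: 6.5 GB = 52000.0 Mb.
Total bitrate budget: 52000.0 Mb / 9120 s = 5.702 Mbps.
Audio total: 384 + 224 + 440 = 1048 kbps = 1.048 Mbps.
Video: 5.702 − 1.048 = 4.654 Mbps.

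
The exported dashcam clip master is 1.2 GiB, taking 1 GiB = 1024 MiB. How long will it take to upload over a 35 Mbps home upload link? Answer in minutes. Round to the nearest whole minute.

5 minutes

File: 1.2 GiB = 10307.9 Mb.
At 35 Mbps: 10307.9 / 35 = 294.5 s ≈ 4.91 minutes.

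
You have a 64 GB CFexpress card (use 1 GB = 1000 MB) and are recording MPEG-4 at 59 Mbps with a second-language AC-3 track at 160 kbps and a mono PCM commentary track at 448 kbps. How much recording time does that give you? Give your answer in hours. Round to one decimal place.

2.4 hours

Audio total: 160 + 448 = 608 kbps = 0.608 Mbps.
Total bitrate: 59 + 0.608 = 59.608 Mbps.
Capacity: 64 GB = 512,000 Mb.
Recording time: 512,000 / 59.608 = 8,589 s ≈ 2.39 hours.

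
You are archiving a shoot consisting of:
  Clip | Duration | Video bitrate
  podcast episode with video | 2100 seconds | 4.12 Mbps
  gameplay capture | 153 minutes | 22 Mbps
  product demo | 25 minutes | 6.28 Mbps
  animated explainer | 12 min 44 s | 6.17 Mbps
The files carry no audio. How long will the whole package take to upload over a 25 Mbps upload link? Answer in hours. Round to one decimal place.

podcast episode with video: 4.120 Mbps × 2100 s = 8652.0 Mb
gameplay capture: 22.000 Mbps × 9180 s = 201960.0 Mb
product demo: 6.280 Mbps × 1500 s = 9420.0 Mb
animated explainer: 6.170 Mbps × 764 s = 4713.9 Mb
Total: 224745.9 Mb = 28093.2 MB.
At 25 Mbps: 224745.9 / 25 = 8990 s ≈ 2.5 hours.

2.5 hours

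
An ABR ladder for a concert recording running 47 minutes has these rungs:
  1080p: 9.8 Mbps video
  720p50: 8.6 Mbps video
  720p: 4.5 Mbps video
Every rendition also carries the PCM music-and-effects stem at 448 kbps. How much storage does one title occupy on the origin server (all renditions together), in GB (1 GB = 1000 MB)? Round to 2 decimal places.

47 min = 2820 s
Audio: 448 kbps = 0.448 Mbps.
Sum of rendition bitrates: (9.8+0.448) + (8.6+0.448) + (4.5+0.448) = 24.244 Mbps.
× 2820 s = 68,368 Mb = 8,546 MB = 8.546 GB.

8.55 GB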